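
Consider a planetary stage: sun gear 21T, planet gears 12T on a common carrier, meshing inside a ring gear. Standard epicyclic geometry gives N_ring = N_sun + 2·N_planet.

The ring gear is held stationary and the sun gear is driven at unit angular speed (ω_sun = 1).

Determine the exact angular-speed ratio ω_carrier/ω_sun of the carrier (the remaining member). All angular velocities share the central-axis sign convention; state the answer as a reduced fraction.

7/22

N_ring = 21 + 2·12 = 45
21(ω_s−ω_c) = −45(ω_r−ω_c),  ω_r=0, ω_s=1
21(1−ω_c) = −45(0−ω_c)  ⇒  66ω_c = 21  ⇒  ω_c = 7/22
ω_c/ω_s = 7/22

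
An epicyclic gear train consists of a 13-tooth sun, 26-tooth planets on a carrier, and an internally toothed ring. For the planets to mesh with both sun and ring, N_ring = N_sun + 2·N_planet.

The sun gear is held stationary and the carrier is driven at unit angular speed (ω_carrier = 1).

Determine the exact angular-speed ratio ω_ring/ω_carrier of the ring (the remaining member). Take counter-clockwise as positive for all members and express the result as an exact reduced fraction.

N_ring = 13 + 2·26 = 65
13(ω_s−ω_c) = −65(ω_r−ω_c),  ω_s=0, ω_c=1
ω_r = 1 − (13/65)(0−1) = 6/5
ω_r/ω_c = 6/5

6/5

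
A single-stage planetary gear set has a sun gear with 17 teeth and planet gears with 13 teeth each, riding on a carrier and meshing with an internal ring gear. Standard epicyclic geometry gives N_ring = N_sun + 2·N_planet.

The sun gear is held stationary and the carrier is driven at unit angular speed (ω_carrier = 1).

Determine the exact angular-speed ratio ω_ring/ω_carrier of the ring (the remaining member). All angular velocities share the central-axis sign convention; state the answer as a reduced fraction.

60/43

N_ring = 17 + 2·13 = 43
17(ω_s−ω_c) = −43(ω_r−ω_c),  ω_s=0, ω_c=1
ω_r = 1 − (17/43)(0−1) = 60/43
ω_r/ω_c = 60/43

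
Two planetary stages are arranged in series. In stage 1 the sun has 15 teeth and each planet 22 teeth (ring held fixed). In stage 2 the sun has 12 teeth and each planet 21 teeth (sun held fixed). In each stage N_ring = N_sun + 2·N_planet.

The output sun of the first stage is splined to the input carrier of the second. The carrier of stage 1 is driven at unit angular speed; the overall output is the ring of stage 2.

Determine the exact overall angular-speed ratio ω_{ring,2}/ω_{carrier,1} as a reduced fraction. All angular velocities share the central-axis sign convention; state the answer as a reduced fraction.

Stage 1: N_ring = 15 + 2·22 = 59
Stage 1: 15(ω_s−ω_c) = −59(ω_r−ω_c),  ω_r=0, ω_c=1
Stage 1: ω_s = 1 − (59/15)(0−1) = 74/15
  ⇒ ω_s¹/ω_c¹ = 74/15
Stage 2: N_ring = 12 + 2·21 = 54
Stage 2: 12(ω_s−ω_c) = −54(ω_r−ω_c),  ω_s=0, ω_c=1
Stage 2: ω_r = 1 − (12/54)(0−1) = 11/9
  ⇒ ω_r²/ω_c² = 11/9
Coupling ω_c² = ω_s¹ ⇒ overall = 74/15 × 11/9 = 814/135

814/135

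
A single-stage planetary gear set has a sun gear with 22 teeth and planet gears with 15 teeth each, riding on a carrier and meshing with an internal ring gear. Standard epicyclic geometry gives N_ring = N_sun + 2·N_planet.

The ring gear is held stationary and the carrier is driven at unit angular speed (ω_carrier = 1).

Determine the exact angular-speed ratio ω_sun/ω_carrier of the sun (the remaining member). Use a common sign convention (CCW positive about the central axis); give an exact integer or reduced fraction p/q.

37/11

N_ring = 22 + 2·15 = 52
22(ω_s−ω_c) = −52(ω_r−ω_c),  ω_r=0, ω_c=1
ω_s = 1 − (52/22)(0−1) = 37/11
ω_s/ω_c = 37/11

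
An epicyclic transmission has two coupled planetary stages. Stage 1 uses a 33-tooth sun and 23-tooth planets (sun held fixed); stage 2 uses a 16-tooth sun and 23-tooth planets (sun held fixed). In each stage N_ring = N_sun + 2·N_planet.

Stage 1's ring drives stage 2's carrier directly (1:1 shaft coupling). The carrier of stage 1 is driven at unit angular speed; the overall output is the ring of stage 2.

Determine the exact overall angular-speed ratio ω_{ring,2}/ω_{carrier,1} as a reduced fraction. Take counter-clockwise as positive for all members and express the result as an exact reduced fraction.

4368/2449

Stage 1: N_ring = 33 + 2·23 = 79
Stage 1: 33(ω_s−ω_c) = −79(ω_r−ω_c),  ω_s=0, ω_c=1
Stage 1: ω_r = 1 − (33/79)(0−1) = 112/79
  ⇒ ω_r¹/ω_c¹ = 112/79
Stage 2: N_ring = 16 + 2·23 = 62
Stage 2: 16(ω_s−ω_c) = −62(ω_r−ω_c),  ω_s=0, ω_c=1
Stage 2: ω_r = 1 − (16/62)(0−1) = 39/31
  ⇒ ω_r²/ω_c² = 39/31
Coupling ω_c² = ω_r¹ ⇒ overall = 112/79 × 39/31 = 4368/2449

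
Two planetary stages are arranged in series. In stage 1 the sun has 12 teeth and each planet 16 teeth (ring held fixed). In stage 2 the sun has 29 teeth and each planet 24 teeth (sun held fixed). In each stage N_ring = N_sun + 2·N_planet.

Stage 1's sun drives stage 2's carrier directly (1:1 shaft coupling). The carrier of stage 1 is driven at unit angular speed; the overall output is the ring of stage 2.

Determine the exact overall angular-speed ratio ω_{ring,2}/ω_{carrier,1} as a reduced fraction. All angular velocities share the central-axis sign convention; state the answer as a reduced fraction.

Stage 1: N_ring = 12 + 2·16 = 44
Stage 1: 12(ω_s−ω_c) = −44(ω_r−ω_c),  ω_r=0, ω_c=1
Stage 1: ω_s = 1 − (44/12)(0−1) = 14/3
  ⇒ ω_s¹/ω_c¹ = 14/3
Stage 2: N_ring = 29 + 2·24 = 77
Stage 2: 29(ω_s−ω_c) = −77(ω_r−ω_c),  ω_s=0, ω_c=1
Stage 2: ω_r = 1 − (29/77)(0−1) = 106/77
  ⇒ ω_r²/ω_c² = 106/77
Coupling ω_c² = ω_s¹ ⇒ overall = 14/3 × 106/77 = 212/33

212/33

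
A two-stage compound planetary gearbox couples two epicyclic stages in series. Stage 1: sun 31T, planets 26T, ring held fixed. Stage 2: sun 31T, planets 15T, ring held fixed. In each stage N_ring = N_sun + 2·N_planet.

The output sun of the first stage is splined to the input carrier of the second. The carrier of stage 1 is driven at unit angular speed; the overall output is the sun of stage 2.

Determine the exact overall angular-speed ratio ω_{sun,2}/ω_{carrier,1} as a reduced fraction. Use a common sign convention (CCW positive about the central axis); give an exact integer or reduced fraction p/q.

10488/961

Stage 1: N_ring = 31 + 2·26 = 83
Stage 1: 31(ω_s−ω_c) = −83(ω_r−ω_c),  ω_r=0, ω_c=1
Stage 1: ω_s = 1 − (83/31)(0−1) = 114/31
  ⇒ ω_s¹/ω_c¹ = 114/31
Stage 2: N_ring = 31 + 2·15 = 61
Stage 2: 31(ω_s−ω_c) = −61(ω_r−ω_c),  ω_r=0, ω_c=1
Stage 2: ω_s = 1 − (61/31)(0−1) = 92/31
  ⇒ ω_s²/ω_c² = 92/31
Coupling ω_c² = ω_s¹ ⇒ overall = 114/31 × 92/31 = 10488/961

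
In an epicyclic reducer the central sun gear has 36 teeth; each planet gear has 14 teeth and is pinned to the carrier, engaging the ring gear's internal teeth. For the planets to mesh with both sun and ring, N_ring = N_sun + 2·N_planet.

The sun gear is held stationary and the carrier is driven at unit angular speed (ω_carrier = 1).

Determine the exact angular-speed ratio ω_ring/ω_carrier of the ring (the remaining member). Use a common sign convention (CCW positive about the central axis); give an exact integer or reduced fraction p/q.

25/16

N_ring = 36 + 2·14 = 64
36(ω_s−ω_c) = −64(ω_r−ω_c),  ω_s=0, ω_c=1
ω_r = 1 − (36/64)(0−1) = 25/16
ω_r/ω_c = 25/16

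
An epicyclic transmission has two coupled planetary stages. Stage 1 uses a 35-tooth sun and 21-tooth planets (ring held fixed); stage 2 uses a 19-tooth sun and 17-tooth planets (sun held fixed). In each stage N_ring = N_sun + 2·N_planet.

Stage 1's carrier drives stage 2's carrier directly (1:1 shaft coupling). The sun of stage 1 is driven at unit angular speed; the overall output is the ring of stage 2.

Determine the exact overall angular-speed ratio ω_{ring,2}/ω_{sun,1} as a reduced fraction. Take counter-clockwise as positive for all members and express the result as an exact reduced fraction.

45/106

Stage 1: N_ring = 35 + 2·21 = 77
Stage 1: 35(ω_s−ω_c) = −77(ω_r−ω_c),  ω_r=0, ω_s=1
Stage 1: 35(1−ω_c) = −77(0−ω_c)  ⇒  112ω_c = 35  ⇒  ω_c = 5/16
  ⇒ ω_c¹/ω_s¹ = 5/16
Stage 2: N_ring = 19 + 2·17 = 53
Stage 2: 19(ω_s−ω_c) = −53(ω_r−ω_c),  ω_s=0, ω_c=1
Stage 2: ω_r = 1 − (19/53)(0−1) = 72/53
  ⇒ ω_r²/ω_c² = 72/53
Coupling ω_c² = ω_c¹ ⇒ overall = 5/16 × 72/53 = 45/106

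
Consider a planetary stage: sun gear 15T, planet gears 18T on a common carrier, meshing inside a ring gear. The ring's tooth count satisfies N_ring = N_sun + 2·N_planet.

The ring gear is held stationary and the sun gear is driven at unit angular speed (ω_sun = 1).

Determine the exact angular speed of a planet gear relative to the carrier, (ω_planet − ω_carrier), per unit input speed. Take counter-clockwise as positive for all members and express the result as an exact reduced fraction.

-85/132

N_ring = 15 + 2·18 = 51
15(ω_s−ω_c) = −51(ω_r−ω_c),  ω_r=0, ω_s=1
15(1−ω_c) = −51(0−ω_c)  ⇒  66ω_c = 15  ⇒  ω_c = 5/22
sun–planet: 15·(1−5/22) = −18·(ω_p−ω_c)  ⇒  ω_p−ω_c = −(15/18)·(17/22) = -85/132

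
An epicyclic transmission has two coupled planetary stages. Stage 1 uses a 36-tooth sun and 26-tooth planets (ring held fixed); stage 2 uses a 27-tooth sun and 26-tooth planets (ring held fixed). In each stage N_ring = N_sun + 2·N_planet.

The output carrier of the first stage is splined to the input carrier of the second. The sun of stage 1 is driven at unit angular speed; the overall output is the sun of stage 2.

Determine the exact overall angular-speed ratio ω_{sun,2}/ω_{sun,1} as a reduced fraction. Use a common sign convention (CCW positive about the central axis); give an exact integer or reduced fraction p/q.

106/93

Stage 1: N_ring = 36 + 2·26 = 88
Stage 1: 36(ω_s−ω_c) = −88(ω_r−ω_c),  ω_r=0, ω_s=1
Stage 1: 36(1−ω_c) = −88(0−ω_c)  ⇒  124ω_c = 36  ⇒  ω_c = 9/31
  ⇒ ω_c¹/ω_s¹ = 9/31
Stage 2: N_ring = 27 + 2·26 = 79
Stage 2: 27(ω_s−ω_c) = −79(ω_r−ω_c),  ω_r=0, ω_c=1
Stage 2: ω_s = 1 − (79/27)(0−1) = 106/27
  ⇒ ω_s²/ω_c² = 106/27
Coupling ω_c² = ω_c¹ ⇒ overall = 9/31 × 106/27 = 106/93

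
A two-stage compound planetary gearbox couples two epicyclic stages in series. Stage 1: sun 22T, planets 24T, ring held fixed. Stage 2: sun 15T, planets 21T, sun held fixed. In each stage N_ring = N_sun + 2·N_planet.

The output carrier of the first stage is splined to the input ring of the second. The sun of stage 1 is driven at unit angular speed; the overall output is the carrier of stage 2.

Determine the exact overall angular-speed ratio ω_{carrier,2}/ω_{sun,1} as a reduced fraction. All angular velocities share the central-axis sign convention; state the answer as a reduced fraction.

Stage 1: N_ring = 22 + 2·24 = 70
Stage 1: 22(ω_s−ω_c) = −70(ω_r−ω_c),  ω_r=0, ω_s=1
Stage 1: 22(1−ω_c) = −70(0−ω_c)  ⇒  92ω_c = 22  ⇒  ω_c = 11/46
  ⇒ ω_c¹/ω_s¹ = 11/46
Stage 2: N_ring = 15 + 2·21 = 57
Stage 2: 15(ω_s−ω_c) = −57(ω_r−ω_c),  ω_s=0, ω_r=1
Stage 2: 15(0−ω_c) = −57(1−ω_c)  ⇒  72ω_c = 57  ⇒  ω_c = 19/24
  ⇒ ω_c²/ω_r² = 19/24
Coupling ω_r² = ω_c¹ ⇒ overall = 11/46 × 19/24 = 209/1104

209/1104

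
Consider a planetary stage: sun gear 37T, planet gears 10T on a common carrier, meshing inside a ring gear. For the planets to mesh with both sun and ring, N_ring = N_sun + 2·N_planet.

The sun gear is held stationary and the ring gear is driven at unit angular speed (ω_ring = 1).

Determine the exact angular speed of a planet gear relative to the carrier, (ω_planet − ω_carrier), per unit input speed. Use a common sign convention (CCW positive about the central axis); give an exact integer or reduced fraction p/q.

N_ring = 37 + 2·10 = 57
37(ω_s−ω_c) = −57(ω_r−ω_c),  ω_s=0, ω_r=1
37(0−ω_c) = −57(1−ω_c)  ⇒  94ω_c = 57  ⇒  ω_c = 57/94
sun–planet: 37·(0−57/94) = −10·(ω_p−ω_c)  ⇒  ω_p−ω_c = −(37/10)·(-57/94) = 2109/940

2109/940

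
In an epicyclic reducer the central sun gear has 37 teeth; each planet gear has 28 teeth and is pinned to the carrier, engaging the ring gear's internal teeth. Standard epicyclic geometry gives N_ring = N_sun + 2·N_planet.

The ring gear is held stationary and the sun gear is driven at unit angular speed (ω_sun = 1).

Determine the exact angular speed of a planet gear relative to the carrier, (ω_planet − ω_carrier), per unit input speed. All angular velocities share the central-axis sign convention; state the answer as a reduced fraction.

N_ring = 37 + 2·28 = 93
37(ω_s−ω_c) = −93(ω_r−ω_c),  ω_r=0, ω_s=1
37(1−ω_c) = −93(0−ω_c)  ⇒  130ω_c = 37  ⇒  ω_c = 37/130
sun–planet: 37·(1−37/130) = −28·(ω_p−ω_c)  ⇒  ω_p−ω_c = −(37/28)·(93/130) = -3441/3640

-3441/3640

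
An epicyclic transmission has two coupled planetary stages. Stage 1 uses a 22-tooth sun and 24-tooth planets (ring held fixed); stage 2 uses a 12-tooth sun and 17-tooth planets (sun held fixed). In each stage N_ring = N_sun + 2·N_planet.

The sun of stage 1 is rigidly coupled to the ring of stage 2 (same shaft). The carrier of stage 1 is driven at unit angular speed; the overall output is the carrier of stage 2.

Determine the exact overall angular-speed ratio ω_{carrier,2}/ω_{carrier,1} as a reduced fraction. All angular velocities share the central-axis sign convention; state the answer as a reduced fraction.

Stage 1: N_ring = 22 + 2·24 = 70
Stage 1: 22(ω_s−ω_c) = −70(ω_r−ω_c),  ω_r=0, ω_c=1
Stage 1: ω_s = 1 − (70/22)(0−1) = 46/11
  ⇒ ω_s¹/ω_c¹ = 46/11
Stage 2: N_ring = 12 + 2·17 = 46
Stage 2: 12(ω_s−ω_c) = −46(ω_r−ω_c),  ω_s=0, ω_r=1
Stage 2: 12(0−ω_c) = −46(1−ω_c)  ⇒  58ω_c = 46  ⇒  ω_c = 23/29
  ⇒ ω_c²/ω_r² = 23/29
Coupling ω_r² = ω_s¹ ⇒ overall = 46/11 × 23/29 = 1058/319

1058/319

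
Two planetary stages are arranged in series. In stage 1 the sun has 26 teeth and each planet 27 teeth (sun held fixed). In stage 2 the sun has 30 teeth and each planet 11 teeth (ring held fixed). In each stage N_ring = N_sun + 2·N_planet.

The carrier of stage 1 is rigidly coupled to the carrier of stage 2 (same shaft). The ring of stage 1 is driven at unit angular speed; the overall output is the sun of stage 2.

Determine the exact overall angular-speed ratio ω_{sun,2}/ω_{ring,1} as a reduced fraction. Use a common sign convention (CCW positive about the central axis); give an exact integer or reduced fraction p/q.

Stage 1: N_ring = 26 + 2·27 = 80
Stage 1: 26(ω_s−ω_c) = −80(ω_r−ω_c),  ω_s=0, ω_r=1
Stage 1: 26(0−ω_c) = −80(1−ω_c)  ⇒  106ω_c = 80  ⇒  ω_c = 40/53
  ⇒ ω_c¹/ω_r¹ = 40/53
Stage 2: N_ring = 30 + 2·11 = 52
Stage 2: 30(ω_s−ω_c) = −52(ω_r−ω_c),  ω_r=0, ω_c=1
Stage 2: ω_s = 1 − (52/30)(0−1) = 41/15
  ⇒ ω_s²/ω_c² = 41/15
Coupling ω_c² = ω_c¹ ⇒ overall = 40/53 × 41/15 = 328/159

328/159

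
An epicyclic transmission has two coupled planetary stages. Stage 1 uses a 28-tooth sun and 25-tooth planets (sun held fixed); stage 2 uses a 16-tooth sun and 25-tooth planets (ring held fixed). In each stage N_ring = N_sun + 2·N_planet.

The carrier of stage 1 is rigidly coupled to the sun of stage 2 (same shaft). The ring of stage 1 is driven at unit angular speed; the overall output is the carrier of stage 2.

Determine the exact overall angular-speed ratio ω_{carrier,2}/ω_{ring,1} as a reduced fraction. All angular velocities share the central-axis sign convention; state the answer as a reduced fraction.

Stage 1: N_ring = 28 + 2·25 = 78
Stage 1: 28(ω_s−ω_c) = −78(ω_r−ω_c),  ω_s=0, ω_r=1
Stage 1: 28(0−ω_c) = −78(1−ω_c)  ⇒  106ω_c = 78  ⇒  ω_c = 39/53
  ⇒ ω_c¹/ω_r¹ = 39/53
Stage 2: N_ring = 16 + 2·25 = 66
Stage 2: 16(ω_s−ω_c) = −66(ω_r−ω_c),  ω_r=0, ω_s=1
Stage 2: 16(1−ω_c) = −66(0−ω_c)  ⇒  82ω_c = 16  ⇒  ω_c = 8/41
  ⇒ ω_c²/ω_s² = 8/41
Coupling ω_s² = ω_c¹ ⇒ overall = 39/53 × 8/41 = 312/2173

312/2173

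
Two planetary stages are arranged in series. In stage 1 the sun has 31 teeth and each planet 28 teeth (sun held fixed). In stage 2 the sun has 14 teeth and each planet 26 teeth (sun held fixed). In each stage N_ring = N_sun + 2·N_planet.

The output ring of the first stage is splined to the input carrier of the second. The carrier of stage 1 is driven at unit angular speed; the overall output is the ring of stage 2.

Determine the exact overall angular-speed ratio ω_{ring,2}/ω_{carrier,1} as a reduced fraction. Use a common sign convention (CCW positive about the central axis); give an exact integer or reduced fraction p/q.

4720/2871

Stage 1: N_ring = 31 + 2·28 = 87
Stage 1: 31(ω_s−ω_c) = −87(ω_r−ω_c),  ω_s=0, ω_c=1
Stage 1: ω_r = 1 − (31/87)(0−1) = 118/87
  ⇒ ω_r¹/ω_c¹ = 118/87
Stage 2: N_ring = 14 + 2·26 = 66
Stage 2: 14(ω_s−ω_c) = −66(ω_r−ω_c),  ω_s=0, ω_c=1
Stage 2: ω_r = 1 − (14/66)(0−1) = 40/33
  ⇒ ω_r²/ω_c² = 40/33
Coupling ω_c² = ω_r¹ ⇒ overall = 118/87 × 40/33 = 4720/2871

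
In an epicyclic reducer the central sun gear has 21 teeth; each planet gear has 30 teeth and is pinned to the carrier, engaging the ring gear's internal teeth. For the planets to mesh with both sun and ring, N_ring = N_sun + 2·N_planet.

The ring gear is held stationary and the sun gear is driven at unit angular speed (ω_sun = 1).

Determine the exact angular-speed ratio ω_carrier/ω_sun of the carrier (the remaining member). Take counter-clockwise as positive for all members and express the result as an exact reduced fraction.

N_ring = 21 + 2·30 = 81
21(ω_s−ω_c) = −81(ω_r−ω_c),  ω_r=0, ω_s=1
21(1−ω_c) = −81(0−ω_c)  ⇒  102ω_c = 21  ⇒  ω_c = 7/34
ω_c/ω_s = 7/34

7/34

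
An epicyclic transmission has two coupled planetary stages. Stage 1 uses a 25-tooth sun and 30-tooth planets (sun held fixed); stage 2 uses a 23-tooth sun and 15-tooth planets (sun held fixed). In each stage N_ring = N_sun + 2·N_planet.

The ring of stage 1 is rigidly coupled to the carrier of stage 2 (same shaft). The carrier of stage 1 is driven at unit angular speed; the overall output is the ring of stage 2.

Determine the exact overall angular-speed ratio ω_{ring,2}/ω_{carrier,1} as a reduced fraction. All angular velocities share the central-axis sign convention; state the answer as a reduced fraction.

1672/901

Stage 1: N_ring = 25 + 2·30 = 85
Stage 1: 25(ω_s−ω_c) = −85(ω_r−ω_c),  ω_s=0, ω_c=1
Stage 1: ω_r = 1 − (25/85)(0−1) = 22/17
  ⇒ ω_r¹/ω_c¹ = 22/17
Stage 2: N_ring = 23 + 2·15 = 53
Stage 2: 23(ω_s−ω_c) = −53(ω_r−ω_c),  ω_s=0, ω_c=1
Stage 2: ω_r = 1 − (23/53)(0−1) = 76/53
  ⇒ ω_r²/ω_c² = 76/53
Coupling ω_c² = ω_r¹ ⇒ overall = 22/17 × 76/53 = 1672/901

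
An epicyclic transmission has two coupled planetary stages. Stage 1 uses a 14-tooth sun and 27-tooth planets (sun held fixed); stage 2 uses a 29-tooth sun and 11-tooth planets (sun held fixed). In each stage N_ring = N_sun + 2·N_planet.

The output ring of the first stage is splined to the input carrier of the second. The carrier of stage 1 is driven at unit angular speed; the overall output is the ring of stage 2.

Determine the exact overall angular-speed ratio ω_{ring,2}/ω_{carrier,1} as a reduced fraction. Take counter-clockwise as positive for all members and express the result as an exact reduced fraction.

1640/867

Stage 1: N_ring = 14 + 2·27 = 68
Stage 1: 14(ω_s−ω_c) = −68(ω_r−ω_c),  ω_s=0, ω_c=1
Stage 1: ω_r = 1 − (14/68)(0−1) = 41/34
  ⇒ ω_r¹/ω_c¹ = 41/34
Stage 2: N_ring = 29 + 2·11 = 51
Stage 2: 29(ω_s−ω_c) = −51(ω_r−ω_c),  ω_s=0, ω_c=1
Stage 2: ω_r = 1 − (29/51)(0−1) = 80/51
  ⇒ ω_r²/ω_c² = 80/51
Coupling ω_c² = ω_r¹ ⇒ overall = 41/34 × 80/51 = 1640/867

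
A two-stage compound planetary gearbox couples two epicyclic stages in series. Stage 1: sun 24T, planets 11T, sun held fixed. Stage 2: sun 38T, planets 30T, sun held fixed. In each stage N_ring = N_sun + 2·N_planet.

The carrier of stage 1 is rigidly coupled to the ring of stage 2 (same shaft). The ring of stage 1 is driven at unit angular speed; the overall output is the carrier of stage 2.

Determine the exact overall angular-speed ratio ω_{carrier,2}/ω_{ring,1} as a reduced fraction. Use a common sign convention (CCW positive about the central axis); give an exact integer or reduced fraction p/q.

Stage 1: N_ring = 24 + 2·11 = 46
Stage 1: 24(ω_s−ω_c) = −46(ω_r−ω_c),  ω_s=0, ω_r=1
Stage 1: 24(0−ω_c) = −46(1−ω_c)  ⇒  70ω_c = 46  ⇒  ω_c = 23/35
  ⇒ ω_c¹/ω_r¹ = 23/35
Stage 2: N_ring = 38 + 2·30 = 98
Stage 2: 38(ω_s−ω_c) = −98(ω_r−ω_c),  ω_s=0, ω_r=1
Stage 2: 38(0−ω_c) = −98(1−ω_c)  ⇒  136ω_c = 98  ⇒  ω_c = 49/68
  ⇒ ω_c²/ω_r² = 49/68
Coupling ω_r² = ω_c¹ ⇒ overall = 23/35 × 49/68 = 161/340

161/340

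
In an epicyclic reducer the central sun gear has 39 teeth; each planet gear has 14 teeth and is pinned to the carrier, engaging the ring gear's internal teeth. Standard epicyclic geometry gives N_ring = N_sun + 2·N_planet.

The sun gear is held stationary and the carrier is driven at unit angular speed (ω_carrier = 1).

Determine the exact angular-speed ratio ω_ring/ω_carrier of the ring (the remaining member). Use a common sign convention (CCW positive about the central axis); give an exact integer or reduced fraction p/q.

N_ring = 39 + 2·14 = 67
39(ω_s−ω_c) = −67(ω_r−ω_c),  ω_s=0, ω_c=1
ω_r = 1 − (39/67)(0−1) = 106/67
ω_r/ω_c = 106/67

106/67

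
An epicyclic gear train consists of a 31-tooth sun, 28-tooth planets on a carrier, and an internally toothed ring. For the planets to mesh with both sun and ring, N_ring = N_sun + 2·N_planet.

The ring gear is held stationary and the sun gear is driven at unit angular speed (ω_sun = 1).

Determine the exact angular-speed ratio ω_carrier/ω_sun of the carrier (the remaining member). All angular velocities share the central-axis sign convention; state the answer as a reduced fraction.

N_ring = 31 + 2·28 = 87
31(ω_s−ω_c) = −87(ω_r−ω_c),  ω_r=0, ω_s=1
31(1−ω_c) = −87(0−ω_c)  ⇒  118ω_c = 31  ⇒  ω_c = 31/118
ω_c/ω_s = 31/118

31/118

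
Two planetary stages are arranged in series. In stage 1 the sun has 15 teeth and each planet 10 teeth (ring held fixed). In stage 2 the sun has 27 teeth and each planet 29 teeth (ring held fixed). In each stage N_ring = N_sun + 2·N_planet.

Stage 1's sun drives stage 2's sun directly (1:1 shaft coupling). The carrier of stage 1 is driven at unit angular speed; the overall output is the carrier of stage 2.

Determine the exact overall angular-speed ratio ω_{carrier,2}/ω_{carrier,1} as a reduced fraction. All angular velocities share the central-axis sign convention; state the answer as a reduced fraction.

45/56

Stage 1: N_ring = 15 + 2·10 = 35
Stage 1: 15(ω_s−ω_c) = −35(ω_r−ω_c),  ω_r=0, ω_c=1
Stage 1: ω_s = 1 − (35/15)(0−1) = 10/3
  ⇒ ω_s¹/ω_c¹ = 10/3
Stage 2: N_ring = 27 + 2·29 = 85
Stage 2: 27(ω_s−ω_c) = −85(ω_r−ω_c),  ω_r=0, ω_s=1
Stage 2: 27(1−ω_c) = −85(0−ω_c)  ⇒  112ω_c = 27  ⇒  ω_c = 27/112
  ⇒ ω_c²/ω_s² = 27/112
Coupling ω_s² = ω_s¹ ⇒ overall = 10/3 × 27/112 = 45/56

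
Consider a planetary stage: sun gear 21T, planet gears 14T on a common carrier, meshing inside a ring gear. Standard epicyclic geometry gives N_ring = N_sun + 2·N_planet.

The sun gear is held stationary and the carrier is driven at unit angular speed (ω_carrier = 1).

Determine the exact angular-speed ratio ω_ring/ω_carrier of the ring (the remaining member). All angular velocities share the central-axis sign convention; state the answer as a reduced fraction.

N_ring = 21 + 2·14 = 49
21(ω_s−ω_c) = −49(ω_r−ω_c),  ω_s=0, ω_c=1
ω_r = 1 − (21/49)(0−1) = 10/7
ω_r/ω_c = 10/7

10/7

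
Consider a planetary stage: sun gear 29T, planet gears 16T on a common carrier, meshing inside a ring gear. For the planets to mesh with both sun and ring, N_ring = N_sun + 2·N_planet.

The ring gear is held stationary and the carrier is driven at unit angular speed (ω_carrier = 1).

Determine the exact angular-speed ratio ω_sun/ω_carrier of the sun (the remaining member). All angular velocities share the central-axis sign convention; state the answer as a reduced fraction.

N_ring = 29 + 2·16 = 61
29(ω_s−ω_c) = −61(ω_r−ω_c),  ω_r=0, ω_c=1
ω_s = 1 − (61/29)(0−1) = 90/29
ω_s/ω_c = 90/29

90/29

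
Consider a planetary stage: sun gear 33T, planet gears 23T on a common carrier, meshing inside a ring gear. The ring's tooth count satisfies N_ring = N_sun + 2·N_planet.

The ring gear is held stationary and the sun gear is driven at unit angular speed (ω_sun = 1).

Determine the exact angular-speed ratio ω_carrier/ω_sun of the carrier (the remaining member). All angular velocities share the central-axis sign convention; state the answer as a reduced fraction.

33/112

N_ring = 33 + 2·23 = 79
33(ω_s−ω_c) = −79(ω_r−ω_c),  ω_r=0, ω_s=1
33(1−ω_c) = −79(0−ω_c)  ⇒  112ω_c = 33  ⇒  ω_c = 33/112
ω_c/ω_s = 33/112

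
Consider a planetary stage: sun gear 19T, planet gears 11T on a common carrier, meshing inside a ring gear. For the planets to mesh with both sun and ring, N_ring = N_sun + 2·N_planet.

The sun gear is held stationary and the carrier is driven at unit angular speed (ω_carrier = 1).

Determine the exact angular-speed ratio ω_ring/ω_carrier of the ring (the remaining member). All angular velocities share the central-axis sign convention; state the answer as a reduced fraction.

60/41

N_ring = 19 + 2·11 = 41
19(ω_s−ω_c) = −41(ω_r−ω_c),  ω_s=0, ω_c=1
ω_r = 1 − (19/41)(0−1) = 60/41
ω_r/ω_c = 60/41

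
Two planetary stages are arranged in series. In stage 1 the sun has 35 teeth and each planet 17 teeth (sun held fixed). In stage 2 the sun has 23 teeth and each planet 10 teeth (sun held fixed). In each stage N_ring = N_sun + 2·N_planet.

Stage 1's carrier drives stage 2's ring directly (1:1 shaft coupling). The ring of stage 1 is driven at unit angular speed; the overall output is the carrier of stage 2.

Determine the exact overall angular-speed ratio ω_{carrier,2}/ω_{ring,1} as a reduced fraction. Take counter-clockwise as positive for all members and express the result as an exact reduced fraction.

Stage 1: N_ring = 35 + 2·17 = 69
Stage 1: 35(ω_s−ω_c) = −69(ω_r−ω_c),  ω_s=0, ω_r=1
Stage 1: 35(0−ω_c) = −69(1−ω_c)  ⇒  104ω_c = 69  ⇒  ω_c = 69/104
  ⇒ ω_c¹/ω_r¹ = 69/104
Stage 2: N_ring = 23 + 2·10 = 43
Stage 2: 23(ω_s−ω_c) = −43(ω_r−ω_c),  ω_s=0, ω_r=1
Stage 2: 23(0−ω_c) = −43(1−ω_c)  ⇒  66ω_c = 43  ⇒  ω_c = 43/66
  ⇒ ω_c²/ω_r² = 43/66
Coupling ω_r² = ω_c¹ ⇒ overall = 69/104 × 43/66 = 989/2288

989/2288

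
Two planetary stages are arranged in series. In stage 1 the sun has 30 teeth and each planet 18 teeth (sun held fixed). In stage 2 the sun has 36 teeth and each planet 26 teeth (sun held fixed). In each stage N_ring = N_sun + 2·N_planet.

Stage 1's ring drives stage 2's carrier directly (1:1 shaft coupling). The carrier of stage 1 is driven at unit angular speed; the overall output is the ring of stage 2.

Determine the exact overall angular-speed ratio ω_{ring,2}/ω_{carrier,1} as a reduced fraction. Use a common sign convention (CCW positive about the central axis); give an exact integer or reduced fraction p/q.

248/121

Stage 1: N_ring = 30 + 2·18 = 66
Stage 1: 30(ω_s−ω_c) = −66(ω_r−ω_c),  ω_s=0, ω_c=1
Stage 1: ω_r = 1 − (30/66)(0−1) = 16/11
  ⇒ ω_r¹/ω_c¹ = 16/11
Stage 2: N_ring = 36 + 2·26 = 88
Stage 2: 36(ω_s−ω_c) = −88(ω_r−ω_c),  ω_s=0, ω_c=1
Stage 2: ω_r = 1 − (36/88)(0−1) = 31/22
  ⇒ ω_r²/ω_c² = 31/22
Coupling ω_c² = ω_r¹ ⇒ overall = 16/11 × 31/22 = 248/121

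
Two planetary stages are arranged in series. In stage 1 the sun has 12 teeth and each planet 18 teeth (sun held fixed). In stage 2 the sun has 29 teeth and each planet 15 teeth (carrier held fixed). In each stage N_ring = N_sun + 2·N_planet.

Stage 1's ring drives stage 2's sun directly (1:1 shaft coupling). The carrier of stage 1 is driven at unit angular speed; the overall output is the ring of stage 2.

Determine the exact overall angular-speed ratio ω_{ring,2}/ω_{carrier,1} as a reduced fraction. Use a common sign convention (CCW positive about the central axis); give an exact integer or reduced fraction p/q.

-145/236

Stage 1: N_ring = 12 + 2·18 = 48
Stage 1: 12(ω_s−ω_c) = −48(ω_r−ω_c),  ω_s=0, ω_c=1
Stage 1: ω_r = 1 − (12/48)(0−1) = 5/4
  ⇒ ω_r¹/ω_c¹ = 5/4
Stage 2: N_ring = 29 + 2·15 = 59
Stage 2: 29(ω_s−ω_c) = −59(ω_r−ω_c),  ω_c=0, ω_s=1
Stage 2: ω_r = 0 − (29/59)(1−0) = -29/59
  ⇒ ω_r²/ω_s² = -29/59
Coupling ω_s² = ω_r¹ ⇒ overall = 5/4 × -29/59 = -145/236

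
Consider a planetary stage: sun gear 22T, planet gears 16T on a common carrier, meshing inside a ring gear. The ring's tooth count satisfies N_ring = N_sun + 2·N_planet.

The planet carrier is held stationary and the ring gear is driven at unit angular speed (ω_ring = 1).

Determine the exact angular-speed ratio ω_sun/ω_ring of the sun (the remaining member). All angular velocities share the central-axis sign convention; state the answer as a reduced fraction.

N_ring = 22 + 2·16 = 54
22(ω_s−ω_c) = −54(ω_r−ω_c),  ω_c=0, ω_r=1
ω_s = 0 − (54/22)(1−0) = -27/11
ω_s/ω_r = -27/11

-27/11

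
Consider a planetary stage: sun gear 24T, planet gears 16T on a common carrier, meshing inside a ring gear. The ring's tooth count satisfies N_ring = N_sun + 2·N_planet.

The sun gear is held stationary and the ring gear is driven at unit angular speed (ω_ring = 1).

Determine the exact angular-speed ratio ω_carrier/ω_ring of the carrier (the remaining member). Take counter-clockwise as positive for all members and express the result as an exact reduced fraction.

N_ring = 24 + 2·16 = 56
24(ω_s−ω_c) = −56(ω_r−ω_c),  ω_s=0, ω_r=1
24(0−ω_c) = −56(1−ω_c)  ⇒  80ω_c = 56  ⇒  ω_c = 7/10
ω_c/ω_r = 7/10

7/10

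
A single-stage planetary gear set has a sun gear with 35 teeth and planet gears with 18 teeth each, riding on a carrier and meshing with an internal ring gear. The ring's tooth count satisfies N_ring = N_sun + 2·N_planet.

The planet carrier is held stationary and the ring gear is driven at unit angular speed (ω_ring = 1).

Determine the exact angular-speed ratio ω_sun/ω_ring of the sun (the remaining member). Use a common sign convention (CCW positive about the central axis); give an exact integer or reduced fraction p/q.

N_ring = 35 + 2·18 = 71
35(ω_s−ω_c) = −71(ω_r−ω_c),  ω_c=0, ω_r=1
ω_s = 0 − (71/35)(1−0) = -71/35
ω_s/ω_r = -71/35

-71/35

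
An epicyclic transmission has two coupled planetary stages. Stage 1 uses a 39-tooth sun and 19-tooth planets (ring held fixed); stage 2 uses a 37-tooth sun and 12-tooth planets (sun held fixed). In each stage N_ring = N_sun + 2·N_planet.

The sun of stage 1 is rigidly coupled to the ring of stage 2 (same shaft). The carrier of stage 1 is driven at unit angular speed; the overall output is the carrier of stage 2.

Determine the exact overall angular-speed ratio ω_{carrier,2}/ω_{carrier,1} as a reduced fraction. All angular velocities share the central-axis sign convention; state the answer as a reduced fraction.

Stage 1: N_ring = 39 + 2·19 = 77
Stage 1: 39(ω_s−ω_c) = −77(ω_r−ω_c),  ω_r=0, ω_c=1
Stage 1: ω_s = 1 − (77/39)(0−1) = 116/39
  ⇒ ω_s¹/ω_c¹ = 116/39
Stage 2: N_ring = 37 + 2·12 = 61
Stage 2: 37(ω_s−ω_c) = −61(ω_r−ω_c),  ω_s=0, ω_r=1
Stage 2: 37(0−ω_c) = −61(1−ω_c)  ⇒  98ω_c = 61  ⇒  ω_c = 61/98
  ⇒ ω_c²/ω_r² = 61/98
Coupling ω_r² = ω_s¹ ⇒ overall = 116/39 × 61/98 = 3538/1911

3538/1911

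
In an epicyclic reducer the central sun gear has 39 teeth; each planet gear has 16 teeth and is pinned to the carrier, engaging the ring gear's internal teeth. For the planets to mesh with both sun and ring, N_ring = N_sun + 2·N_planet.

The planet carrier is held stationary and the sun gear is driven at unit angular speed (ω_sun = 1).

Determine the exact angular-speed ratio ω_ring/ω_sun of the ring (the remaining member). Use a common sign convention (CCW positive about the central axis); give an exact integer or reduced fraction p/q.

N_ring = 39 + 2·16 = 71
39(ω_s−ω_c) = −71(ω_r−ω_c),  ω_c=0, ω_s=1
ω_r = 0 − (39/71)(1−0) = -39/71
ω_r/ω_s = -39/71

-39/71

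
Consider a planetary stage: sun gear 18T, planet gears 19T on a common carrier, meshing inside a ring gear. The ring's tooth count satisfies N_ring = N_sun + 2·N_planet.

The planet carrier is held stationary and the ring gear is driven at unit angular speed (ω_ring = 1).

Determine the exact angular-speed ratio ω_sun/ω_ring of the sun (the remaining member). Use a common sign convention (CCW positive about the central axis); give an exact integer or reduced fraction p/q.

-28/9

N_ring = 18 + 2·19 = 56
18(ω_s−ω_c) = −56(ω_r−ω_c),  ω_c=0, ω_r=1
ω_s = 0 − (56/18)(1−0) = -28/9
ω_s/ω_r = -28/9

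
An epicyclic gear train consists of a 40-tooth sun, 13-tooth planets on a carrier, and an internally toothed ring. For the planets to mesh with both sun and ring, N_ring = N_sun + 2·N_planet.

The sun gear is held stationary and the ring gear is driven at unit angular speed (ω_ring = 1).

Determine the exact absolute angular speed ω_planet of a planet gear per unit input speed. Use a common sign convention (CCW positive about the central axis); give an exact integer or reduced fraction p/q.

33/13

N_ring = 40 + 2·13 = 66
40(ω_s−ω_c) = −66(ω_r−ω_c),  ω_s=0, ω_r=1
40(0−ω_c) = −66(1−ω_c)  ⇒  106ω_c = 66  ⇒  ω_c = 33/53
sun–planet: 40·(0−33/53) = −13·(ω_p−ω_c)  ⇒  ω_p−ω_c = −(40/13)·(-33/53) = 1320/689
ω_p = 33/53 + 1320/689 = 33/13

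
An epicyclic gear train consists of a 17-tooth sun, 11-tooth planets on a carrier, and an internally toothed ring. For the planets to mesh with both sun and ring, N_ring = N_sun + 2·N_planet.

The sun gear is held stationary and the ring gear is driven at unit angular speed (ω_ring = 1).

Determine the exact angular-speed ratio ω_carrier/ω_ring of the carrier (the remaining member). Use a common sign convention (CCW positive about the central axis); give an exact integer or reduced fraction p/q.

39/56

N_ring = 17 + 2·11 = 39
17(ω_s−ω_c) = −39(ω_r−ω_c),  ω_s=0, ω_r=1
17(0−ω_c) = −39(1−ω_c)  ⇒  56ω_c = 39  ⇒  ω_c = 39/56
ω_c/ω_r = 39/56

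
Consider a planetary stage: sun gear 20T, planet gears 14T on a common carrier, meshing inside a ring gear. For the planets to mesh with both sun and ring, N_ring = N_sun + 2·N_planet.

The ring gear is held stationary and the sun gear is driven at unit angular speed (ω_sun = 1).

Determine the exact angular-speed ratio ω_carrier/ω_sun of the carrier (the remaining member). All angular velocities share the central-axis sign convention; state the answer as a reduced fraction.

5/17

N_ring = 20 + 2·14 = 48
20(ω_s−ω_c) = −48(ω_r−ω_c),  ω_r=0, ω_s=1
20(1−ω_c) = −48(0−ω_c)  ⇒  68ω_c = 20  ⇒  ω_c = 5/17
ω_c/ω_s = 5/17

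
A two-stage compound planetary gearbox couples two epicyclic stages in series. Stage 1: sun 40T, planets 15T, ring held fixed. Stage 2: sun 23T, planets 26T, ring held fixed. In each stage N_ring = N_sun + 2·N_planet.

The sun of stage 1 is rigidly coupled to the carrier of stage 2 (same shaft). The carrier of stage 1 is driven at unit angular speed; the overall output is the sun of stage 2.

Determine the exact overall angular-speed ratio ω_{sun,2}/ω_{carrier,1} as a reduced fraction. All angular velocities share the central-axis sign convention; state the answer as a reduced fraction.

Stage 1: N_ring = 40 + 2·15 = 70
Stage 1: 40(ω_s−ω_c) = −70(ω_r−ω_c),  ω_r=0, ω_c=1
Stage 1: ω_s = 1 − (70/40)(0−1) = 11/4
  ⇒ ω_s¹/ω_c¹ = 11/4
Stage 2: N_ring = 23 + 2·26 = 75
Stage 2: 23(ω_s−ω_c) = −75(ω_r−ω_c),  ω_r=0, ω_c=1
Stage 2: ω_s = 1 − (75/23)(0−1) = 98/23
  ⇒ ω_s²/ω_c² = 98/23
Coupling ω_c² = ω_s¹ ⇒ overall = 11/4 × 98/23 = 539/46

539/46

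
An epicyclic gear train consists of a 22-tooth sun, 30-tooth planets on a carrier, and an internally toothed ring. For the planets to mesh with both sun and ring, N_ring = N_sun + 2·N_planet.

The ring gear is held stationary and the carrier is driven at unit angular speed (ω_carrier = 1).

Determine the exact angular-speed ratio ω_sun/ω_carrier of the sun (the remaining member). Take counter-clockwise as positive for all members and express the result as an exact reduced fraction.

52/11

N_ring = 22 + 2·30 = 82
22(ω_s−ω_c) = −82(ω_r−ω_c),  ω_r=0, ω_c=1
ω_s = 1 − (82/22)(0−1) = 52/11
ω_s/ω_c = 52/11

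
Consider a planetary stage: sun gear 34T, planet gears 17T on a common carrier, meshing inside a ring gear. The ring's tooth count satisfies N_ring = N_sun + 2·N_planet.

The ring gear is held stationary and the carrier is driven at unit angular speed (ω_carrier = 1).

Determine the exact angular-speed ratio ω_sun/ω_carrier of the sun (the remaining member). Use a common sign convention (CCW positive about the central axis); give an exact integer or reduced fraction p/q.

N_ring = 34 + 2·17 = 68
34(ω_s−ω_c) = −68(ω_r−ω_c),  ω_r=0, ω_c=1
ω_s = 1 − (68/34)(0−1) = 3
ω_s/ω_c = 3

3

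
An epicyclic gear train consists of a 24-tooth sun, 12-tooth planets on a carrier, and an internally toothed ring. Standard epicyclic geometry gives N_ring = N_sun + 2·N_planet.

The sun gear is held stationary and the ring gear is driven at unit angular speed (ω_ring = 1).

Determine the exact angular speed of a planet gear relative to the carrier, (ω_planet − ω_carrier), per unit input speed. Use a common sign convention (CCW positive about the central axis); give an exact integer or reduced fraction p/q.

N_ring = 24 + 2·12 = 48
24(ω_s−ω_c) = −48(ω_r−ω_c),  ω_s=0, ω_r=1
24(0−ω_c) = −48(1−ω_c)  ⇒  72ω_c = 48  ⇒  ω_c = 2/3
sun–planet: 24·(0−2/3) = −12·(ω_p−ω_c)  ⇒  ω_p−ω_c = −(24/12)·(-2/3) = 4/3

4/3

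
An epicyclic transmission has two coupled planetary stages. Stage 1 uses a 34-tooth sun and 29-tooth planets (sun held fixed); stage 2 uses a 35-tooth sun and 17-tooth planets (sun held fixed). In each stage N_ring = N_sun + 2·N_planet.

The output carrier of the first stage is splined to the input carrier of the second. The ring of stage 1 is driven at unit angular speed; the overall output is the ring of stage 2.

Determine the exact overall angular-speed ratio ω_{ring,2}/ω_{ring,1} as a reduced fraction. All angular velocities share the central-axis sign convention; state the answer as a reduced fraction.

Stage 1: N_ring = 34 + 2·29 = 92
Stage 1: 34(ω_s−ω_c) = −92(ω_r−ω_c),  ω_s=0, ω_r=1
Stage 1: 34(0−ω_c) = −92(1−ω_c)  ⇒  126ω_c = 92  ⇒  ω_c = 46/63
  ⇒ ω_c¹/ω_r¹ = 46/63
Stage 2: N_ring = 35 + 2·17 = 69
Stage 2: 35(ω_s−ω_c) = −69(ω_r−ω_c),  ω_s=0, ω_c=1
Stage 2: ω_r = 1 − (35/69)(0−1) = 104/69
  ⇒ ω_r²/ω_c² = 104/69
Coupling ω_c² = ω_c¹ ⇒ overall = 46/63 × 104/69 = 208/189

208/189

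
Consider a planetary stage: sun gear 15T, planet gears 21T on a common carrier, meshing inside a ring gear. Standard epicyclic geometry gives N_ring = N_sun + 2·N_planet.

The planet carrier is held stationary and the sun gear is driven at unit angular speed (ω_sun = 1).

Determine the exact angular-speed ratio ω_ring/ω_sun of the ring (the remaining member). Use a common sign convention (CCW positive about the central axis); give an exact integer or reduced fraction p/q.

N_ring = 15 + 2·21 = 57
15(ω_s−ω_c) = −57(ω_r−ω_c),  ω_c=0, ω_s=1
ω_r = 0 − (15/57)(1−0) = -5/19
ω_r/ω_s = -5/19

-5/19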